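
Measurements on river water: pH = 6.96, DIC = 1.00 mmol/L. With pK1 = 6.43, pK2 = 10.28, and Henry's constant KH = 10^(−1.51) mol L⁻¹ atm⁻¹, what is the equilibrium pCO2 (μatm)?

pCO2 = 7370 μatm

α₀ = 1 / (1 + K1/[H⁺] + K1K2/[H⁺]²) = 1 / (1 + 10^+0.53 + 10^-2.79)
   = 1 / (1 + 3.3884 + 0.0016218) = 1/4.3901 = 0.2278
[CO2*] = α₀ × DIC = 0.2278 × 1.00 = 0.2278 mmol/L
pCO2 = [CO2*]/KH = 2.278×10^-4 / 3.090×10^-2 = 7370 μatm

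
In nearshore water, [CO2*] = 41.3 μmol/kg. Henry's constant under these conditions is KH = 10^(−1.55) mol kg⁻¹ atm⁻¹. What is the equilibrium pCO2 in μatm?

pCO2 = 1470 μatm

KH = 10^(−1.55) = 2.818×10^-2 mol kg⁻¹ atm⁻¹
pCO2 = [CO2*]/KH = 41.3×10^-6 / 2.818×10^-2 = 1.47×10^-3 atm = 1470 μatm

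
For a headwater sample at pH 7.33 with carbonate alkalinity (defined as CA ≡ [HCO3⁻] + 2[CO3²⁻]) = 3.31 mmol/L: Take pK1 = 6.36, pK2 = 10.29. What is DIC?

CA = [HCO3⁻] + 2[CO3²⁻] = (α₁ + 2α₂)·DIC
At pH 7.33: [H⁺]/K1 = 10^-0.97 = 0.10715, K2/[H⁺] = 10^-2.96 = 0.0010965
α₁ = 1/(1 + 0.10715 + 0.0010965) = 1/1.1082 = 0.9023; α₂ = α₁·K2/[H⁺] = 0.0009894
α₁ + 2α₂ = 0.9043
DIC = CA / (α₁ + 2α₂) = 3.31 / 0.9043 = 3.66 mmol/L

DIC = 3.66 mmol/L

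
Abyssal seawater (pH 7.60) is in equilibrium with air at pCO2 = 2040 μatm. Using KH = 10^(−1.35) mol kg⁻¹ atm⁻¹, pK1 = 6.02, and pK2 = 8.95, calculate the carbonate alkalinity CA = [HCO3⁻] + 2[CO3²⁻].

CA = 3.77 mmol/kg

[CO2*] = KH · pCO2 = 10^(−1.35) × 2040×10^-6 = 9.112×10^-5 mol/kg
α₀ = 1/(1 + K1/[H⁺] + K1K2/[H⁺]²) = 1/(1 + 10^+1.58 + 10^+0.23) = 0.02456
DIC = [CO2*]/α₀ = 9.112×10^-5 / 0.02456 = 3.710 mmol/kg
CA = (α₁ + 2α₂)·DIC = (0.9337 + 2×0.04171) × 3.710 = 3.77 mmol/kg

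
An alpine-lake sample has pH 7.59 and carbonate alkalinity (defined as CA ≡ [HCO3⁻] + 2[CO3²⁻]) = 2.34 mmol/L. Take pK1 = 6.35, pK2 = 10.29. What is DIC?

CA = [HCO3⁻] + 2[CO3²⁻] = (α₁ + 2α₂)·DIC
At pH 7.59: [H⁺]/K1 = 10^-1.24 = 0.057544, K2/[H⁺] = 10^-2.70 = 0.0019953
α₁ = 1/(1 + 0.057544 + 0.0019953) = 1/1.0595 = 0.9438; α₂ = α₁·K2/[H⁺] = 0.001883
α₁ + 2α₂ = 0.9476
DIC = CA / (α₁ + 2α₂) = 2.34 / 0.9476 = 2.47 mmol/L

DIC = 2.47 mmol/L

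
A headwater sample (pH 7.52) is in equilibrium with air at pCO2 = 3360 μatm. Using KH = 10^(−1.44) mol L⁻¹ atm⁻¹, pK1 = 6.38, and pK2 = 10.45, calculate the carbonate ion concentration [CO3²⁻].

[CO3²⁻] = 1.98 μmol/L

[CO2*] = KH · pCO2 = 10^(−1.44) × 3360×10^-6 = 1.220×10^-4 mol/L
α₀ = 1/(1 + K1/[H⁺] + K1K2/[H⁺]²) = 1/(1 + 10^+1.14 + 10^-1.79) = 0.06748
DIC = [CO2*]/α₀ = 1.220×10^-4 / 0.06748 = 1.808 mmol/L
[CO3²⁻] = α₂·DIC; α₂ = 0.001094, so [CO3²⁻] = 0.001094 × 1.808 = 0.00198 mmol/L = 1.98 μmol/L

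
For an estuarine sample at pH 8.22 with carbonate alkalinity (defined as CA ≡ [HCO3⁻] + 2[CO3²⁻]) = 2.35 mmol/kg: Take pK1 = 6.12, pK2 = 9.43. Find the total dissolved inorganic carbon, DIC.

CA = [HCO3⁻] + 2[CO3²⁻] = (α₁ + 2α₂)·DIC
At pH 8.22: [H⁺]/K1 = 10^-2.10 = 0.0079433, K2/[H⁺] = 10^-1.21 = 0.061660
α₁ = 1/(1 + 0.0079433 + 0.061660) = 1/1.0696 = 0.9349; α₂ = α₁·K2/[H⁺] = 0.05765
α₁ + 2α₂ = 1.0502
DIC = CA / (α₁ + 2α₂) = 2.35 / 1.0502 = 2.24 mmol/kg

DIC = 2.24 mmol/kg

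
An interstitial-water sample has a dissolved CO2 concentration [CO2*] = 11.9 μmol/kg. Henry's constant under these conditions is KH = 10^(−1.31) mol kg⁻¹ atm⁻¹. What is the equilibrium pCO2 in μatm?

KH = 10^(−1.31) = 4.898×10^-2 mol kg⁻¹ atm⁻¹
pCO2 = [CO2*]/KH = 11.9×10^-6 / 4.898×10^-2 = 2.43×10^-4 atm = 243 μatm

pCO2 = 243 μatm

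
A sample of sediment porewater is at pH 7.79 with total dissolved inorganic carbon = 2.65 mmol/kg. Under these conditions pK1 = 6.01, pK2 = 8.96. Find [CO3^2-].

[CO3²⁻] = 0.165 mmol/kg

α₂ = 1 / (1 + [H⁺]/K2 + [H⁺]²/(K1K2)) = 1 / (1 + 10^+1.17 + 10^-0.61)
   = 1 / (1 + 14.791 + 0.24547) = 1/16.037 = 0.06236
[CO3²⁻] = α₂ × DIC = 0.06236 × 2.65 = 0.165 mmol/kg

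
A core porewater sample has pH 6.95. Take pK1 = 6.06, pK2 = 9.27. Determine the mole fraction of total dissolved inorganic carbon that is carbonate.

α₂ = 1 / (1 + [H⁺]/K2 + [H⁺]²/(K1K2)) = 1 / (1 + 10^+2.32 + 10^+1.43)
   = 1 / (1 + 208.93 + 26.915) = 1/236.84 = 0.004222

α₂ = 0.00422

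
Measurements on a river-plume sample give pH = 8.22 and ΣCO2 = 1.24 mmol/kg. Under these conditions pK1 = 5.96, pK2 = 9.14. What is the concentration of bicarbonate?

[HCO3⁻] = 1.10 mmol/kg

α₁ = 1 / (1 + [H⁺]/K1 + K2/[H⁺]) = 1 / (1 + 10^-2.26 + 10^-0.92)
   = 1 / (1 + 0.0054954 + 0.12023) = 1/1.1257 = 0.8883
[HCO3⁻] = α₁ × DIC = 0.8883 × 1.24 = 1.10 mmol/kg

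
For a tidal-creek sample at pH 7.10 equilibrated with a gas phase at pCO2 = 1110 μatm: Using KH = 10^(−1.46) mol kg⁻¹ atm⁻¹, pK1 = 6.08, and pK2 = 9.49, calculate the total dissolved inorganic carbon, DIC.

[CO2*] = KH · pCO2 = 10^(−1.46) × 1110×10^-6 = 3.849×10^-5 mol/kg
α₀ = 1/(1 + K1/[H⁺] + K1K2/[H⁺]²) = 1/(1 + 10^+1.02 + 10^-1.37) = 0.08685
DIC = [CO2*]/α₀ = 3.849×10^-5 / 0.08685 = 0.443 mmol/kg

DIC = 0.443 mmol/kg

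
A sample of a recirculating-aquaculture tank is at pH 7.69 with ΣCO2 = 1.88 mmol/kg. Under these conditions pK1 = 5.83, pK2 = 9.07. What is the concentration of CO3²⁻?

[CO3²⁻] = 0.0743 mmol/kg

α₂ = 1 / (1 + [H⁺]/K2 + [H⁺]²/(K1K2)) = 1 / (1 + 10^+1.38 + 10^-0.48)
   = 1 / (1 + 23.988 + 0.33113) = 1/25.319 = 0.03950
[CO3²⁻] = α₂ × DIC = 0.03950 × 1.88 = 0.0743 mmol/kg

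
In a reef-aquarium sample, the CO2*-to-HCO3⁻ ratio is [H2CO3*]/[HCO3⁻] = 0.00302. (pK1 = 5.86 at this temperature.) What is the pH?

From K1 = [H⁺][HCO3⁻]/[H2CO3*]:  pH = pK1 − log₁₀([H2CO3*]/[HCO3⁻])
log₁₀(0.00302) = -2.520
pH = 5.86 − (-2.520) = 8.38

pH = 8.38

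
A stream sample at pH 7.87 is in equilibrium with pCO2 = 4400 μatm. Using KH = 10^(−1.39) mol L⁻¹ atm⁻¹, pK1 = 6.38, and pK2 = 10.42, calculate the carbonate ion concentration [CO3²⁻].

[CO2*] = KH · pCO2 = 10^(−1.39) × 4400×10^-6 = 1.792×10^-4 mol/L
α₀ = 1/(1 + K1/[H⁺] + K1K2/[H⁺]²) = 1/(1 + 10^+1.49 + 10^-1.06) = 0.03126
DIC = [CO2*]/α₀ = 1.792×10^-4 / 0.03126 = 5.734 mmol/L
[CO3²⁻] = α₂·DIC; α₂ = 0.002723, so [CO3²⁻] = 0.002723 × 5.734 = 0.0156 mmol/L = 15.6 μmol/L

[CO3²⁻] = 15.6 μmol/L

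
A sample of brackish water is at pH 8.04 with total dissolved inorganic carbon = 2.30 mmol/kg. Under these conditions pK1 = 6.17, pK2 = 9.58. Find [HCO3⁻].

[HCO3⁻] = 2.21 mmol/kg

α₁ = 1 / (1 + [H⁺]/K1 + K2/[H⁺]) = 1 / (1 + 10^-1.87 + 10^-1.54)
   = 1 / (1 + 0.013490 + 0.028840) = 1/1.0423 = 0.9594
[HCO3⁻] = α₁ × DIC = 0.9594 × 2.30 = 2.21 mmol/kg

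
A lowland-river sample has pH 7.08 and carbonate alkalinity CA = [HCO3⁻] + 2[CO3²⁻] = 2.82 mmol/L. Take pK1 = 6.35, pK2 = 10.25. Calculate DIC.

CA = [HCO3⁻] + 2[CO3²⁻] = (α₁ + 2α₂)·DIC
At pH 7.08: [H⁺]/K1 = 10^-0.73 = 0.18621, K2/[H⁺] = 10^-3.17 = 0.00067608
α₁ = 1/(1 + 0.18621 + 0.00067608) = 1/1.1869 = 0.8425; α₂ = α₁·K2/[H⁺] = 0.0005696
α₁ + 2α₂ = 0.8437
DIC = CA / (α₁ + 2α₂) = 2.82 / 0.8437 = 3.34 mmol/L

DIC = 3.34 mmol/L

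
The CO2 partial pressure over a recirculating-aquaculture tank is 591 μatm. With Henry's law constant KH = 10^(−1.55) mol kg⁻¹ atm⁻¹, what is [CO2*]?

KH = 10^(−1.55) = 2.818×10^-2 mol kg⁻¹ atm⁻¹
[CO2*] = KH · pCO2 = 2.818×10^-2 × 591×10^-6 atm = 1.67×10^-5 mol/kg

[CO2*] = 16.7 μmol/kg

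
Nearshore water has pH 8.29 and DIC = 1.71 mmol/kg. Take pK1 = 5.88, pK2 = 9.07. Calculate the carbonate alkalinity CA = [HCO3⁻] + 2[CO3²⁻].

CA = 1.95 mmol/kg

CA = [HCO3⁻] + 2[CO3²⁻] = (α₁ + 2α₂)·DIC
At pH 8.29: [H⁺]/K1 = 10^-2.41 = 0.0038905, K2/[H⁺] = 10^-0.78 = 0.16596
α₁ = 1/(1 + 0.0038905 + 0.16596) = 1/1.1698 = 0.8548; α₂ = α₁·K2/[H⁺] = 0.1419
α₁ + 2α₂ = 1.1385
CA = 1.1385 × 1.71 = 1.95 mmol/kg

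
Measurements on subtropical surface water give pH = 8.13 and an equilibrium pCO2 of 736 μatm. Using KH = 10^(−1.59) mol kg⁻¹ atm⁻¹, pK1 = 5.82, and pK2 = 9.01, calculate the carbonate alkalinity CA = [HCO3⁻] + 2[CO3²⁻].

CA = 4.88 mmol/kg

[CO2*] = KH · pCO2 = 10^(−1.59) × 736×10^-6 = 1.892×10^-5 mol/kg
α₀ = 1/(1 + K1/[H⁺] + K1K2/[H⁺]²) = 1/(1 + 10^+2.31 + 10^+1.43) = 0.004309
DIC = [CO2*]/α₀ = 1.892×10^-5 / 0.004309 = 4.391 mmol/kg
CA = (α₁ + 2α₂)·DIC = (0.8797 + 2×0.1160) × 4.391 = 4.88 mmol/kg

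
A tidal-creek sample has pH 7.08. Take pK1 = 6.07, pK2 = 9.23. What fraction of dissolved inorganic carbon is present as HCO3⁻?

α₁ = 1 / (1 + [H⁺]/K1 + K2/[H⁺]) = 1 / (1 + 10^-1.01 + 10^-2.15)
   = 1 / (1 + 0.097724 + 0.0070795) = 1/1.1048 = 0.9051

α₁ = 0.905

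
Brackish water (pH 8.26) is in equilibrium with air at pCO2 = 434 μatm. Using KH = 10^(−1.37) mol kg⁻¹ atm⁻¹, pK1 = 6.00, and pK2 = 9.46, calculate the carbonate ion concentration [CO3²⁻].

[CO3²⁻] = 0.213 mmol/kg

[CO2*] = KH · pCO2 = 10^(−1.37) × 434×10^-6 = 1.851×10^-5 mol/kg
α₀ = 1/(1 + K1/[H⁺] + K1K2/[H⁺]²) = 1/(1 + 10^+2.26 + 10^+1.06) = 0.005143
DIC = [CO2*]/α₀ = 1.851×10^-5 / 0.005143 = 3.600 mmol/kg
[CO3²⁻] = α₂·DIC; α₂ = 0.05905, so [CO3²⁻] = 0.05905 × 3.600 = 0.213 mmol/kg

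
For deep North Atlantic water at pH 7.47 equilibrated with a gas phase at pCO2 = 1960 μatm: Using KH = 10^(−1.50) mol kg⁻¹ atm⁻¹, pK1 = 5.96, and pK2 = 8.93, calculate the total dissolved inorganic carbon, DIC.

DIC = 2.14 mmol/kg

[CO2*] = KH · pCO2 = 10^(−1.50) × 1960×10^-6 = 6.198×10^-5 mol/kg
α₀ = 1/(1 + K1/[H⁺] + K1K2/[H⁺]²) = 1/(1 + 10^+1.51 + 10^+0.05) = 0.02900
DIC = [CO2*]/α₀ = 6.198×10^-5 / 0.02900 = 2.14 mmol/kg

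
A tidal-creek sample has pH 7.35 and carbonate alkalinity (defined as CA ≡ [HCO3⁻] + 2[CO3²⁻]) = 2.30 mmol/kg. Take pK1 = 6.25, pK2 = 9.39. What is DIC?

DIC = 2.46 mmol/kg

CA = [HCO3⁻] + 2[CO3²⁻] = (α₁ + 2α₂)·DIC
At pH 7.35: [H⁺]/K1 = 10^-1.10 = 0.079433, K2/[H⁺] = 10^-2.04 = 0.0091201
α₁ = 1/(1 + 0.079433 + 0.0091201) = 1/1.0886 = 0.9187; α₂ = α₁·K2/[H⁺] = 0.008378
α₁ + 2α₂ = 0.9354
DIC = CA / (α₁ + 2α₂) = 2.30 / 0.9354 = 2.46 mmol/kg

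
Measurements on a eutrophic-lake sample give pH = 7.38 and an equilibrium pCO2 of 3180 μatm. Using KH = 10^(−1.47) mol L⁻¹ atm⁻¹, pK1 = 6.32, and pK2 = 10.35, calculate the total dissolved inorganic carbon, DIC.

[CO2*] = KH · pCO2 = 10^(−1.47) × 3180×10^-6 = 1.078×10^-4 mol/L
α₀ = 1/(1 + K1/[H⁺] + K1K2/[H⁺]²) = 1/(1 + 10^+1.06 + 10^-1.91) = 0.08004
DIC = [CO2*]/α₀ = 1.078×10^-4 / 0.08004 = 1.35 mmol/L

DIC = 1.35 mmol/L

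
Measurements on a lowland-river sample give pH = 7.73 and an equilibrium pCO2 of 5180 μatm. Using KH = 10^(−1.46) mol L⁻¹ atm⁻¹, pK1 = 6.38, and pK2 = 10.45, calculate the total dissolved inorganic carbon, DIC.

[CO2*] = KH · pCO2 = 10^(−1.46) × 5180×10^-6 = 1.796×10^-4 mol/L
α₀ = 1/(1 + K1/[H⁺] + K1K2/[H⁺]²) = 1/(1 + 10^+1.35 + 10^-1.37) = 0.04268
DIC = [CO2*]/α₀ = 1.796×10^-4 / 0.04268 = 4.21 mmol/L

DIC = 4.21 mmol/L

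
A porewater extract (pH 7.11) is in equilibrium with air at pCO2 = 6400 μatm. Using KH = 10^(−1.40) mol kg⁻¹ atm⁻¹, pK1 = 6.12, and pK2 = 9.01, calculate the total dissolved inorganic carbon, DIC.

DIC = 2.78 mmol/kg

[CO2*] = KH · pCO2 = 10^(−1.40) × 6400×10^-6 = 2.548×10^-4 mol/kg
α₀ = 1/(1 + K1/[H⁺] + K1K2/[H⁺]²) = 1/(1 + 10^+0.99 + 10^-0.91) = 0.09178
DIC = [CO2*]/α₀ = 2.548×10^-4 / 0.09178 = 2.78 mmol/kg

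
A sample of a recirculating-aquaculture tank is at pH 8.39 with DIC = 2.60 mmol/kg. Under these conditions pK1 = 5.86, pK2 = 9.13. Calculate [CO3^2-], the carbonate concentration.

[CO3²⁻] = 0.399 mmol/kg

α₂ = 1 / (1 + [H⁺]/K2 + [H⁺]²/(K1K2)) = 1 / (1 + 10^+0.74 + 10^-1.79)
   = 1 / (1 + 5.4954 + 0.016218) = 1/6.5116 = 0.1536
[CO3²⁻] = α₂ × DIC = 0.1536 × 2.60 = 0.399 mmol/kg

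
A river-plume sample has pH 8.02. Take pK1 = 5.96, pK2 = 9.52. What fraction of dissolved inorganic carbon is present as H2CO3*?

α₀ = 1 / (1 + K1/[H⁺] + K1K2/[H⁺]²) = 1 / (1 + 10^+2.06 + 10^+0.56)
   = 1 / (1 + 114.82 + 3.6308) = 1/119.45 = 0.008372

α₀ = 0.00837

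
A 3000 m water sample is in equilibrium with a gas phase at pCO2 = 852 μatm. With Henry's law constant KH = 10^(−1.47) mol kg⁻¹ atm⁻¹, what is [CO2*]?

KH = 10^(−1.47) = 3.388×10^-2 mol kg⁻¹ atm⁻¹
[CO2*] = KH · pCO2 = 3.388×10^-2 × 852×10^-6 atm = 2.89×10^-5 mol/kg

[CO2*] = 28.9 μmol/kg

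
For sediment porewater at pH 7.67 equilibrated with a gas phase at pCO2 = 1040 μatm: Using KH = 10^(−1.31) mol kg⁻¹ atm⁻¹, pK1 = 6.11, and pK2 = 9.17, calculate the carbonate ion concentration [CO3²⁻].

[CO3²⁻] = 0.0585 mmol/kg

[CO2*] = KH · pCO2 = 10^(−1.31) × 1040×10^-6 = 5.094×10^-5 mol/kg
α₀ = 1/(1 + K1/[H⁺] + K1K2/[H⁺]²) = 1/(1 + 10^+1.56 + 10^+0.06) = 0.02600
DIC = [CO2*]/α₀ = 5.094×10^-5 / 0.02600 = 1.959 mmol/kg
[CO3²⁻] = α₂·DIC; α₂ = 0.02986, so [CO3²⁻] = 0.02986 × 1.959 = 0.0585 mmol/kg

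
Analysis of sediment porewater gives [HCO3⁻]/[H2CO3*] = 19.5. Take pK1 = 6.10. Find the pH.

From K1 = [H⁺][HCO3⁻]/[H2CO3*]:  pH = pK1 + log₁₀([HCO3⁻]/[H2CO3*])
log₁₀(19.5) = +1.290
pH = 6.10 + (+1.290) = 7.39

pH = 7.39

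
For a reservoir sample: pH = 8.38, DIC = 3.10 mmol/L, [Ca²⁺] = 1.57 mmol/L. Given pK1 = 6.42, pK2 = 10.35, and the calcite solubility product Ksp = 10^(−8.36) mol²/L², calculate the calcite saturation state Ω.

Ω = 11.7

α₂ = 1 / (1 + [H⁺]/K2 + [H⁺]²/(K1K2)) = 1 / (1 + 10^+1.97 + 10^+0.01)
   = 1 / (1 + 93.325 + 1.0233) = 1/95.349 = 0.01049
[CO3²⁻] = α₂ × DIC = 0.01049 × 3.10 = 0.03251 mmol/L
Ksp = 10^(−8.36) = 4.365×10^-9
Ω = [Ca²⁺][CO3²⁻]/Ksp = (1.57×10^-3)(3.251×10^-5) / 4.365×10^-9 = 11.7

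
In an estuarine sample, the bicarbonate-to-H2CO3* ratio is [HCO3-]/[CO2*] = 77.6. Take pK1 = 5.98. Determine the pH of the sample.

pH = 7.87

From K1 = [H⁺][HCO3-]/[CO2*]:  pH = pK1 + log₁₀([HCO3-]/[CO2*])
log₁₀(77.6) = +1.890
pH = 5.98 + (+1.890) = 7.87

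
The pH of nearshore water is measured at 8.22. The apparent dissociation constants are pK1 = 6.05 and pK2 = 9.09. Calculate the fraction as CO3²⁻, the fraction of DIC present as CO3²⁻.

α₂ = 0.118

α₂ = 1 / (1 + [H⁺]/K2 + [H⁺]²/(K1K2)) = 1 / (1 + 10^+0.87 + 10^-1.30)
   = 1 / (1 + 7.4131 + 0.050119) = 1/8.4632 = 0.1182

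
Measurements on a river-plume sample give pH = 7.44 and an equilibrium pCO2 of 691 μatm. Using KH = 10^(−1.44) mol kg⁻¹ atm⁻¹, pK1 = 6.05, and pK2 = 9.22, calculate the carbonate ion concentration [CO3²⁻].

[CO3²⁻] = 10.2 μmol/kg

[CO2*] = KH · pCO2 = 10^(−1.44) × 691×10^-6 = 2.509×10^-5 mol/kg
α₀ = 1/(1 + K1/[H⁺] + K1K2/[H⁺]²) = 1/(1 + 10^+1.39 + 10^-0.39) = 0.03853
DIC = [CO2*]/α₀ = 2.509×10^-5 / 0.03853 = 0.6512 mmol/kg
[CO3²⁻] = α₂·DIC; α₂ = 0.01570, so [CO3²⁻] = 0.01570 × 0.6512 = 0.0102 mmol/kg = 10.2 μmol/kg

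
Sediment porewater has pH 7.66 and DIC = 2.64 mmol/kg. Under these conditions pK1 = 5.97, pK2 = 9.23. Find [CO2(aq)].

[CO2*] = 0.0515 mmol/kg

α₀ = 1 / (1 + K1/[H⁺] + K1K2/[H⁺]²) = 1 / (1 + 10^+1.69 + 10^+0.12)
   = 1 / (1 + 48.978 + 1.3183) = 1/51.296 = 0.01949
[CO2*] = α₀ × DIC = 0.01949 × 2.64 = 0.0515 mmol/kg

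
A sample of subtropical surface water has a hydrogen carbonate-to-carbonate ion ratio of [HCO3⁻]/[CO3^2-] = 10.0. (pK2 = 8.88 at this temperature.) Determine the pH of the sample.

pH = 7.88

From K2 = [H⁺][CO3^2-]/[HCO3⁻]:  pH = pK2 − log₁₀([HCO3⁻]/[CO3^2-])
log₁₀(10.0) = +1.000
pH = 8.88 − (+1.000) = 7.88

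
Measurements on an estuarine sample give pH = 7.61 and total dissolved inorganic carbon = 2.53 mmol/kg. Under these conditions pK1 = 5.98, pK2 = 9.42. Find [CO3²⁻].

α₂ = 1 / (1 + [H⁺]/K2 + [H⁺]²/(K1K2)) = 1 / (1 + 10^+1.81 + 10^+0.18)
   = 1 / (1 + 64.565 + 1.5136) = 1/67.079 = 0.01491
[CO3²⁻] = α₂ × DIC = 0.01491 × 2.53 = 0.0377 mmol/kg

[CO3²⁻] = 0.0377 mmol/kg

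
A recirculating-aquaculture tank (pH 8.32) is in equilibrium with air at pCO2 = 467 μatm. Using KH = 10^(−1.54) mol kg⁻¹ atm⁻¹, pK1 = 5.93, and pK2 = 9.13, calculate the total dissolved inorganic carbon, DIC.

DIC = 3.83 mmol/kg

[CO2*] = KH · pCO2 = 10^(−1.54) × 467×10^-6 = 1.347×10^-5 mol/kg
α₀ = 1/(1 + K1/[H⁺] + K1K2/[H⁺]²) = 1/(1 + 10^+2.39 + 10^+1.58) = 0.003515
DIC = [CO2*]/α₀ = 1.347×10^-5 / 0.003515 = 3.83 mmol/kg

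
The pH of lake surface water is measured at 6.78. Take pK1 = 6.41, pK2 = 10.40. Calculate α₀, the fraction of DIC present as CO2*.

α₀ = 0.299

α₀ = 1 / (1 + K1/[H⁺] + K1K2/[H⁺]²) = 1 / (1 + 10^+0.37 + 10^-3.25)
   = 1 / (1 + 2.3442 + 0.00056234) = 1/3.3448 = 0.2990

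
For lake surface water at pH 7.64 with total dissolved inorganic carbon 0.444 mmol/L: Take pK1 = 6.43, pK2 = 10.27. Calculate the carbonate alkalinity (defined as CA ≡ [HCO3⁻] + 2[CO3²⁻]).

CA = 0.419 mmol/L

CA = [HCO3⁻] + 2[CO3²⁻] = (α₁ + 2α₂)·DIC
At pH 7.64: [H⁺]/K1 = 10^-1.21 = 0.061660, K2/[H⁺] = 10^-2.63 = 0.0023442
α₁ = 1/(1 + 0.061660 + 0.0023442) = 1/1.0640 = 0.9398; α₂ = α₁·K2/[H⁺] = 0.002203
α₁ + 2α₂ = 0.9443
CA = 0.9443 × 0.444 = 0.419 mmol/L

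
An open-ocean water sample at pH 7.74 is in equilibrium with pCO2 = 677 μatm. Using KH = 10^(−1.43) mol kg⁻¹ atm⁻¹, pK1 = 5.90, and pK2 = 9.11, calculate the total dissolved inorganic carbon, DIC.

DIC = 1.84 mmol/kg

[CO2*] = KH · pCO2 = 10^(−1.43) × 677×10^-6 = 2.515×10^-5 mol/kg
α₀ = 1/(1 + K1/[H⁺] + K1K2/[H⁺]²) = 1/(1 + 10^+1.84 + 10^+0.47) = 0.01367
DIC = [CO2*]/α₀ = 2.515×10^-5 / 0.01367 = 1.84 mmol/kg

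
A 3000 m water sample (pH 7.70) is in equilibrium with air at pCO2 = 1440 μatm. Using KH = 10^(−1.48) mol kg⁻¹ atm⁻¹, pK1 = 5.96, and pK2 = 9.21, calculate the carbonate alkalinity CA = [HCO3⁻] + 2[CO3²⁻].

CA = 2.78 mmol/kg

[CO2*] = KH · pCO2 = 10^(−1.48) × 1440×10^-6 = 4.768×10^-5 mol/kg
α₀ = 1/(1 + K1/[H⁺] + K1K2/[H⁺]²) = 1/(1 + 10^+1.74 + 10^+0.23) = 0.01735
DIC = [CO2*]/α₀ = 4.768×10^-5 / 0.01735 = 2.749 mmol/kg
CA = (α₁ + 2α₂)·DIC = (0.9532 + 2×0.02946) × 2.749 = 2.78 mmol/kg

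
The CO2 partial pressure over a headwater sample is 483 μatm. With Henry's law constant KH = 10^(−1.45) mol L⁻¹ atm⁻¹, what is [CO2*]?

KH = 10^(−1.45) = 3.548×10^-2 mol L⁻¹ atm⁻¹
[CO2*] = KH · pCO2 = 3.548×10^-2 × 483×10^-6 atm = 1.71×10^-5 mol/L

[CO2*] = 17.1 μmol/L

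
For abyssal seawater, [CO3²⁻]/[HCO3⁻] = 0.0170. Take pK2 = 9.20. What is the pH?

pH = 7.43

From K2 = [H⁺][CO3²⁻]/[HCO3⁻]:  pH = pK2 + log₁₀([CO3²⁻]/[HCO3⁻])
log₁₀(0.0170) = -1.770
pH = 9.20 + (-1.770) = 7.43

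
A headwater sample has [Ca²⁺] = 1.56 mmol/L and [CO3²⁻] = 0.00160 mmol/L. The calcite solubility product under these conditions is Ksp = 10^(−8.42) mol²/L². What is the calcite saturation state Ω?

Ksp = 10^(−8.42) = 3.802×10^-9
Ω = [Ca²⁺][CO3²⁻]/Ksp = (1.56×10^-3)(0.00160×10^-3) / 3.802×10^-9 = 0.657

Ω = 0.657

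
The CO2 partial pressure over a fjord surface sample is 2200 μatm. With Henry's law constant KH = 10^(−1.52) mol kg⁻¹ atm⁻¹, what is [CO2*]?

[CO2*] = 66.4 μmol/kg

KH = 10^(−1.52) = 3.020×10^-2 mol kg⁻¹ atm⁻¹
[CO2*] = KH · pCO2 = 3.020×10^-2 × 2200×10^-6 atm = 6.64×10^-5 mol/kg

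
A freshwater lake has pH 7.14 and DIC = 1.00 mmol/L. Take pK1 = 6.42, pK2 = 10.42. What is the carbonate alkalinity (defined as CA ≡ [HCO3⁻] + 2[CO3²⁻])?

CA = [HCO3⁻] + 2[CO3²⁻] = (α₁ + 2α₂)·DIC
At pH 7.14: [H⁺]/K1 = 10^-0.72 = 0.19055, K2/[H⁺] = 10^-3.28 = 0.00052481
α₁ = 1/(1 + 0.19055 + 0.00052481) = 1/1.1911 = 0.8396; α₂ = α₁·K2/[H⁺] = 0.0004406
α₁ + 2α₂ = 0.8405
CA = 0.8405 × 1.00 = 0.840 mmol/L

CA = 0.840 mmol/L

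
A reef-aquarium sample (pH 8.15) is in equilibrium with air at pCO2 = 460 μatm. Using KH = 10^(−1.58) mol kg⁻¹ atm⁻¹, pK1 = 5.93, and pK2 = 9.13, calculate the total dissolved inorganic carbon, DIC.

DIC = 2.23 mmol/kg

[CO2*] = KH · pCO2 = 10^(−1.58) × 460×10^-6 = 1.210×10^-5 mol/kg
α₀ = 1/(1 + K1/[H⁺] + K1K2/[H⁺]²) = 1/(1 + 10^+2.22 + 10^+1.24) = 0.005425
DIC = [CO2*]/α₀ = 1.210×10^-5 / 0.005425 = 2.23 mmol/kg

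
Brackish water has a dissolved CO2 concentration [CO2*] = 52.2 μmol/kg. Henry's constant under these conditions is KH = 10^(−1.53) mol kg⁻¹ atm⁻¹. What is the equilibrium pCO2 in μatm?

KH = 10^(−1.53) = 2.951×10^-2 mol kg⁻¹ atm⁻¹
pCO2 = [CO2*]/KH = 52.2×10^-6 / 2.951×10^-2 = 1.77×10^-3 atm = 1770 μatm

pCO2 = 1770 μatm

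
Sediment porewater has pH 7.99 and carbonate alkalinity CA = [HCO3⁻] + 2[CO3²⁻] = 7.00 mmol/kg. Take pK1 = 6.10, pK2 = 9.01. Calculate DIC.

DIC = 6.51 mmol/kg

CA = [HCO3⁻] + 2[CO3²⁻] = (α₁ + 2α₂)·DIC
At pH 7.99: [H⁺]/K1 = 10^-1.89 = 0.012882, K2/[H⁺] = 10^-1.02 = 0.095499
α₁ = 1/(1 + 0.012882 + 0.095499) = 1/1.1084 = 0.9022; α₂ = α₁·K2/[H⁺] = 0.08616
α₁ + 2α₂ = 1.0745
DIC = CA / (α₁ + 2α₂) = 7.00 / 1.0745 = 6.51 mmol/kg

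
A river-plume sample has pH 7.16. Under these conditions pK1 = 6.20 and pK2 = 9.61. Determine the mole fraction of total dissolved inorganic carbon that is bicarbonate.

α₁ = 0.898

α₁ = 1 / (1 + [H⁺]/K1 + K2/[H⁺]) = 1 / (1 + 10^-0.96 + 10^-2.45)
   = 1 / (1 + 0.10965 + 0.0035481) = 1/1.1132 = 0.8983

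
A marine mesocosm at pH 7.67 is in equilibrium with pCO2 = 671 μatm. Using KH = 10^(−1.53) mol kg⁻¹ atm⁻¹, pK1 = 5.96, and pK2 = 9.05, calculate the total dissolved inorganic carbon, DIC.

[CO2*] = KH · pCO2 = 10^(−1.53) × 671×10^-6 = 1.980×10^-5 mol/kg
α₀ = 1/(1 + K1/[H⁺] + K1K2/[H⁺]²) = 1/(1 + 10^+1.71 + 10^+0.33) = 0.01837
DIC = [CO2*]/α₀ = 1.980×10^-5 / 0.01837 = 1.08 mmol/kg

DIC = 1.08 mmol/kg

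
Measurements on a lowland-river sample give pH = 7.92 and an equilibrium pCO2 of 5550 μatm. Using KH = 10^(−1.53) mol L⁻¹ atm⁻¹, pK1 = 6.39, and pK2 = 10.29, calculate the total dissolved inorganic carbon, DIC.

[CO2*] = KH · pCO2 = 10^(−1.53) × 5550×10^-6 = 1.638×10^-4 mol/L
α₀ = 1/(1 + K1/[H⁺] + K1K2/[H⁺]²) = 1/(1 + 10^+1.53 + 10^-0.84) = 0.02855
DIC = [CO2*]/α₀ = 1.638×10^-4 / 0.02855 = 5.74 mmol/L

DIC = 5.74 mmol/L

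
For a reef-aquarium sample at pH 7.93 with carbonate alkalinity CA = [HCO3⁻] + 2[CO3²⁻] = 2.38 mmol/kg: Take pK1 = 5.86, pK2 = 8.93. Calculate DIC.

DIC = 2.20 mmol/kg

CA = [HCO3⁻] + 2[CO3²⁻] = (α₁ + 2α₂)·DIC
At pH 7.93: [H⁺]/K1 = 10^-2.07 = 0.0085114, K2/[H⁺] = 10^-1.00 = 0.10000
α₁ = 1/(1 + 0.0085114 + 0.10000) = 1/1.1085 = 0.9021; α₂ = α₁·K2/[H⁺] = 0.09021
α₁ + 2α₂ = 1.0825
DIC = CA / (α₁ + 2α₂) = 2.38 / 1.0825 = 2.20 mmol/kg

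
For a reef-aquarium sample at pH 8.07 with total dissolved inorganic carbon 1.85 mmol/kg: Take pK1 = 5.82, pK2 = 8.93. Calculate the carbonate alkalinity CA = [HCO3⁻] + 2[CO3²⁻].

CA = 2.06 mmol/kg

CA = [HCO3⁻] + 2[CO3²⁻] = (α₁ + 2α₂)·DIC
At pH 8.07: [H⁺]/K1 = 10^-2.25 = 0.0056234, K2/[H⁺] = 10^-0.86 = 0.13804
α₁ = 1/(1 + 0.0056234 + 0.13804) = 1/1.1437 = 0.8744; α₂ = α₁·K2/[H⁺] = 0.1207
α₁ + 2α₂ = 1.1158
CA = 1.1158 × 1.85 = 2.06 mmol/kg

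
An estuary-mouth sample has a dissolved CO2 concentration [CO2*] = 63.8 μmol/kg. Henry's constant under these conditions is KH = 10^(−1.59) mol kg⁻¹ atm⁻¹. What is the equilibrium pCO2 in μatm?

KH = 10^(−1.59) = 2.570×10^-2 mol kg⁻¹ atm⁻¹
pCO2 = [CO2*]/KH = 63.8×10^-6 / 2.570×10^-2 = 2.48×10^-3 atm = 2480 μatm

pCO2 = 2480 μatm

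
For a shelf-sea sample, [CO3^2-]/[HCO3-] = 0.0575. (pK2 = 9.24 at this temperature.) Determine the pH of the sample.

pH = 8.00

From K2 = [H⁺][CO3^2-]/[HCO3-]:  pH = pK2 + log₁₀([CO3^2-]/[HCO3-])
log₁₀(0.0575) = -1.240
pH = 9.24 + (-1.240) = 8.00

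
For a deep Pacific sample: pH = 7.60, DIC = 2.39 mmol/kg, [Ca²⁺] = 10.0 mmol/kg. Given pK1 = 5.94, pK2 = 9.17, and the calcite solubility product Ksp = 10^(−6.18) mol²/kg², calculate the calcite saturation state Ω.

Ω = 0.928

α₂ = 1 / (1 + [H⁺]/K2 + [H⁺]²/(K1K2)) = 1 / (1 + 10^+1.57 + 10^-0.09)
   = 1 / (1 + 37.154 + 0.81283) = 1/38.966 = 0.02566
[CO3²⁻] = α₂ × DIC = 0.02566 × 2.39 = 0.06133 mmol/kg
Ksp = 10^(−6.18) = 6.607×10^-7
Ω = [Ca²⁺][CO3²⁻]/Ksp = (10.0×10^-3)(6.133×10^-5) / 6.607×10^-7 = 0.928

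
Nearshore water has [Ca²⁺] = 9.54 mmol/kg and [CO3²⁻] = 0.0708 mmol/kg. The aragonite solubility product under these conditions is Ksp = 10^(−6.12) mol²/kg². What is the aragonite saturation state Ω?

Ksp = 10^(−6.12) = 7.586×10^-7
Ω = [Ca²⁺][CO3²⁻]/Ksp = (9.54×10^-3)(0.0708×10^-3) / 7.586×10^-7 = 0.890

Ω = 0.890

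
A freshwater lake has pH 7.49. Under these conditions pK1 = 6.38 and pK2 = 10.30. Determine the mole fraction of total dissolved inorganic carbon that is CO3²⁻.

α₂ = 1 / (1 + [H⁺]/K2 + [H⁺]²/(K1K2)) = 1 / (1 + 10^+2.81 + 10^+1.70)
   = 1 / (1 + 645.65 + 50.119) = 1/696.77 = 0.001435

α₂ = 0.00144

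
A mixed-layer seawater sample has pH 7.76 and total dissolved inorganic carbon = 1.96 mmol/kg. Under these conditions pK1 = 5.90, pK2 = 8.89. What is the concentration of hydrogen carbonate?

[HCO3⁻] = 1.80 mmol/kg

α₁ = 1 / (1 + [H⁺]/K1 + K2/[H⁺]) = 1 / (1 + 10^-1.86 + 10^-1.13)
   = 1 / (1 + 0.013804 + 0.074131) = 1/1.0879 = 0.9192
[HCO3⁻] = α₁ × DIC = 0.9192 × 1.96 = 1.80 mmol/kg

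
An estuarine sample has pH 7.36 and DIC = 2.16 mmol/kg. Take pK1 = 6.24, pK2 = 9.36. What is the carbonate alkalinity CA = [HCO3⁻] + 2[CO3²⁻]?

CA = 2.03 mmol/kg

CA = [HCO3⁻] + 2[CO3²⁻] = (α₁ + 2α₂)·DIC
At pH 7.36: [H⁺]/K1 = 10^-1.12 = 0.075858, K2/[H⁺] = 10^-2.00 = 0.010000
α₁ = 1/(1 + 0.075858 + 0.010000) = 1/1.0859 = 0.9209; α₂ = α₁·K2/[H⁺] = 0.009209
α₁ + 2α₂ = 0.9393
CA = 0.9393 × 2.16 = 2.03 mmol/kg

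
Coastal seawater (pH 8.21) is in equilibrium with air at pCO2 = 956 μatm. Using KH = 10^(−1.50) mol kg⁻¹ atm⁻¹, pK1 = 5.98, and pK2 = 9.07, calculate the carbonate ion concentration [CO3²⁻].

[CO2*] = KH · pCO2 = 10^(−1.50) × 956×10^-6 = 3.023×10^-5 mol/kg
α₀ = 1/(1 + K1/[H⁺] + K1K2/[H⁺]²) = 1/(1 + 10^+2.23 + 10^+1.37) = 0.005148
DIC = [CO2*]/α₀ = 3.023×10^-5 / 0.005148 = 5.873 mmol/kg
[CO3²⁻] = α₂·DIC; α₂ = 0.1207, so [CO3²⁻] = 0.1207 × 5.873 = 0.709 mmol/kg

[CO3²⁻] = 0.709 mmol/kg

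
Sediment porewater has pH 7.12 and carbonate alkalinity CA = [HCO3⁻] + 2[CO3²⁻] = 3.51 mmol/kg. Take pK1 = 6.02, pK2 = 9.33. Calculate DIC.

DIC = 3.76 mmol/kg

CA = [HCO3⁻] + 2[CO3²⁻] = (α₁ + 2α₂)·DIC
At pH 7.12: [H⁺]/K1 = 10^-1.10 = 0.079433, K2/[H⁺] = 10^-2.21 = 0.0061660
α₁ = 1/(1 + 0.079433 + 0.0061660) = 1/1.0856 = 0.9212; α₂ = α₁·K2/[H⁺] = 0.005680
α₁ + 2α₂ = 0.9325
DIC = CA / (α₁ + 2α₂) = 3.51 / 0.9325 = 3.76 mmol/kg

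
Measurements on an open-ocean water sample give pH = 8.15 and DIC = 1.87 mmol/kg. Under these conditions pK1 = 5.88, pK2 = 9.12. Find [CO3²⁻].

[CO3²⁻] = 0.180 mmol/kg

α₂ = 1 / (1 + [H⁺]/K2 + [H⁺]²/(K1K2)) = 1 / (1 + 10^+0.97 + 10^-1.30)
   = 1 / (1 + 9.3325 + 0.050119) = 1/10.383 = 0.09631
[CO3²⁻] = α₂ × DIC = 0.09631 × 1.87 = 0.180 mmol/kg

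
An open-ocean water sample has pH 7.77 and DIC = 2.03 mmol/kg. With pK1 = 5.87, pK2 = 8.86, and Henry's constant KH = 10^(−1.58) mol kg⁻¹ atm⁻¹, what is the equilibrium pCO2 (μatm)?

pCO2 = 888 μatm

α₀ = 1 / (1 + K1/[H⁺] + K1K2/[H⁺]²) = 1 / (1 + 10^+1.90 + 10^+0.81)
   = 1 / (1 + 79.433 + 6.4565) = 1/86.889 = 0.01151
[CO2*] = α₀ × DIC = 0.01151 × 2.03 = 0.02336 mmol/kg
pCO2 = [CO2*]/KH = 2.336×10^-5 / 2.630×10^-2 = 888 μatm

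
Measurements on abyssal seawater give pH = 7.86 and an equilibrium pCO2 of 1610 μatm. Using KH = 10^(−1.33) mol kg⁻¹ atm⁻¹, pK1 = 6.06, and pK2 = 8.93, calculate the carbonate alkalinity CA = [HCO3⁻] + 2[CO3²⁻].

[CO2*] = KH · pCO2 = 10^(−1.33) × 1610×10^-6 = 7.531×10^-5 mol/kg
α₀ = 1/(1 + K1/[H⁺] + K1K2/[H⁺]²) = 1/(1 + 10^+1.80 + 10^+0.73) = 0.01440
DIC = [CO2*]/α₀ = 7.531×10^-5 / 0.01440 = 5.231 mmol/kg
CA = (α₁ + 2α₂)·DIC = (0.9083 + 2×0.07731) × 5.231 = 5.56 mmol/kg

CA = 5.56 mmol/kg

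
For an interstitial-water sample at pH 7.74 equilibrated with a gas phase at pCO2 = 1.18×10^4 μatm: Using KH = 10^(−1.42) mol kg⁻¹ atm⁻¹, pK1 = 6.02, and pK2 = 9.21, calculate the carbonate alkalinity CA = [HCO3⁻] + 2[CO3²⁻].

[CO2*] = KH · pCO2 = 10^(−1.42) × 1.18×10^4×10^-6 = 4.486×10^-4 mol/kg
α₀ = 1/(1 + K1/[H⁺] + K1K2/[H⁺]²) = 1/(1 + 10^+1.72 + 10^+0.25) = 0.01810
DIC = [CO2*]/α₀ = 4.486×10^-4 / 0.01810 = 24.79 mmol/kg
CA = (α₁ + 2α₂)·DIC = (0.9497 + 2×0.03218) × 24.79 = 25.1 mmol/kg

CA = 25.1 mmol/kg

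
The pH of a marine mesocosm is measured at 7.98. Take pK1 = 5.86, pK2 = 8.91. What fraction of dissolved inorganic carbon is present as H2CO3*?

α₀ = 1 / (1 + K1/[H⁺] + K1K2/[H⁺]²) = 1 / (1 + 10^+2.12 + 10^+1.19)
   = 1 / (1 + 131.83 + 15.488) = 1/148.31 = 0.006742

α₀ = 0.00674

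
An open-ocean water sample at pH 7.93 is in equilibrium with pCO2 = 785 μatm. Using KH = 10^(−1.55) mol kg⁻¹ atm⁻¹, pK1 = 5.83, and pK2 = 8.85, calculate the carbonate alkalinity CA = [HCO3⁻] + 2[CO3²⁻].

CA = 3.46 mmol/kg

[CO2*] = KH · pCO2 = 10^(−1.55) × 785×10^-6 = 2.212×10^-5 mol/kg
α₀ = 1/(1 + K1/[H⁺] + K1K2/[H⁺]²) = 1/(1 + 10^+2.10 + 10^+1.18) = 0.007041
DIC = [CO2*]/α₀ = 2.212×10^-5 / 0.007041 = 3.142 mmol/kg
CA = (α₁ + 2α₂)·DIC = (0.8864 + 2×0.1066) × 3.142 = 3.46 mmol/kg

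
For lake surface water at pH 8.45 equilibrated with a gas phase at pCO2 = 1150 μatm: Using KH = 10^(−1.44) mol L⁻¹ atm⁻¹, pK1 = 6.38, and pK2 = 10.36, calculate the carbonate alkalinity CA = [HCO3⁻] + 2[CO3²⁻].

CA = 5.03 mmol/L

[CO2*] = KH · pCO2 = 10^(−1.44) × 1150×10^-6 = 4.175×10^-5 mol/L
α₀ = 1/(1 + K1/[H⁺] + K1K2/[H⁺]²) = 1/(1 + 10^+2.07 + 10^+0.16) = 0.008338
DIC = [CO2*]/α₀ = 4.175×10^-5 / 0.008338 = 5.008 mmol/L
CA = (α₁ + 2α₂)·DIC = (0.9796 + 2×0.01205) × 5.008 = 5.03 mmol/L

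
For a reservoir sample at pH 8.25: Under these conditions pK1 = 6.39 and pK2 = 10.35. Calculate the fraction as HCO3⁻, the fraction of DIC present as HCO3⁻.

α₁ = 0.979

α₁ = 1 / (1 + [H⁺]/K1 + K2/[H⁺]) = 1 / (1 + 10^-1.86 + 10^-2.10)
   = 1 / (1 + 0.013804 + 0.0079433) = 1/1.0217 = 0.9787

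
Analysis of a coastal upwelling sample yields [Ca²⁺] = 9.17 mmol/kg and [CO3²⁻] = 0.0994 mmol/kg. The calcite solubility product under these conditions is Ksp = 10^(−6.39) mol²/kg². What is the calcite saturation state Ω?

Ω = 2.24

Ksp = 10^(−6.39) = 4.074×10^-7
Ω = [Ca²⁺][CO3²⁻]/Ksp = (9.17×10^-3)(0.0994×10^-3) / 4.074×10^-7 = 2.24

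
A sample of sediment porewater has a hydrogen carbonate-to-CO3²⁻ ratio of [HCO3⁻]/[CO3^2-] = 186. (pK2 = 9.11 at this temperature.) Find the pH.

pH = 6.84

From K2 = [H⁺][CO3^2-]/[HCO3⁻]:  pH = pK2 − log₁₀([HCO3⁻]/[CO3^2-])
log₁₀(186) = +2.270
pH = 9.11 − (+2.270) = 6.84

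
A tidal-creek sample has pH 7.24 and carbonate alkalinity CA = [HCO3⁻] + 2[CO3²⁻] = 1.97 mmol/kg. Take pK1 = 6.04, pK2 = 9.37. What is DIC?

DIC = 2.08 mmol/kg

CA = [HCO3⁻] + 2[CO3²⁻] = (α₁ + 2α₂)·DIC
At pH 7.24: [H⁺]/K1 = 10^-1.20 = 0.063096, K2/[H⁺] = 10^-2.13 = 0.0074131
α₁ = 1/(1 + 0.063096 + 0.0074131) = 1/1.0705 = 0.9341; α₂ = α₁·K2/[H⁺] = 0.006925
α₁ + 2α₂ = 0.9480
DIC = CA / (α₁ + 2α₂) = 1.97 / 0.9480 = 2.08 mmol/kg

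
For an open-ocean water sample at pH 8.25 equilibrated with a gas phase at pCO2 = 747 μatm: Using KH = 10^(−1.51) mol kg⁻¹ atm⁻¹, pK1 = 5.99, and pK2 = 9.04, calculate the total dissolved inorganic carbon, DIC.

DIC = 4.91 mmol/kg

[CO2*] = KH · pCO2 = 10^(−1.51) × 747×10^-6 = 2.308×10^-5 mol/kg
α₀ = 1/(1 + K1/[H⁺] + K1K2/[H⁺]²) = 1/(1 + 10^+2.26 + 10^+1.47) = 0.004706
DIC = [CO2*]/α₀ = 2.308×10^-5 / 0.004706 = 4.91 mmol/kg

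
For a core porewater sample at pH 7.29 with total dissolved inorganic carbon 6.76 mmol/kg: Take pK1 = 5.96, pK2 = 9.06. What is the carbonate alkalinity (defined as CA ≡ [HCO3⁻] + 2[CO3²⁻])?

CA = 6.57 mmol/kg

CA = [HCO3⁻] + 2[CO3²⁻] = (α₁ + 2α₂)·DIC
At pH 7.29: [H⁺]/K1 = 10^-1.33 = 0.046774, K2/[H⁺] = 10^-1.77 = 0.016982
α₁ = 1/(1 + 0.046774 + 0.016982) = 1/1.0638 = 0.9401; α₂ = α₁·K2/[H⁺] = 0.01596
α₁ + 2α₂ = 0.9720
CA = 0.9720 × 6.76 = 6.57 mmol/kg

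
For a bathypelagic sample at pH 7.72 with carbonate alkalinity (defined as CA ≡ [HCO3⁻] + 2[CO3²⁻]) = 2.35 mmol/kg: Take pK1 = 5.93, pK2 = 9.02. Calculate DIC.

DIC = 2.28 mmol/kg

CA = [HCO3⁻] + 2[CO3²⁻] = (α₁ + 2α₂)·DIC
At pH 7.72: [H⁺]/K1 = 10^-1.79 = 0.016218, K2/[H⁺] = 10^-1.30 = 0.050119
α₁ = 1/(1 + 0.016218 + 0.050119) = 1/1.0663 = 0.9378; α₂ = α₁·K2/[H⁺] = 0.04700
α₁ + 2α₂ = 1.0318
DIC = CA / (α₁ + 2α₂) = 2.35 / 1.0318 = 2.28 mmol/kg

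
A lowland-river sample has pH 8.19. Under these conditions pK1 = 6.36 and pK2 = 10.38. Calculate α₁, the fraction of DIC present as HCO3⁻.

α₁ = 1 / (1 + [H⁺]/K1 + K2/[H⁺]) = 1 / (1 + 10^-1.83 + 10^-2.19)
   = 1 / (1 + 0.014791 + 0.0064565) = 1/1.0212 = 0.9792

α₁ = 0.979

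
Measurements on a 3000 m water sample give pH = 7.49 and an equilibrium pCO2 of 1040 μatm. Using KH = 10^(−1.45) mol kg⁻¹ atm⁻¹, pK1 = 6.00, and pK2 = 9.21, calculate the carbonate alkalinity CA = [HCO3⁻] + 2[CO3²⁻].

[CO2*] = KH · pCO2 = 10^(−1.45) × 1040×10^-6 = 3.690×10^-5 mol/kg
α₀ = 1/(1 + K1/[H⁺] + K1K2/[H⁺]²) = 1/(1 + 10^+1.49 + 10^-0.23) = 0.03078
DIC = [CO2*]/α₀ = 3.690×10^-5 / 0.03078 = 1.199 mmol/kg
CA = (α₁ + 2α₂)·DIC = (0.9511 + 2×0.01812) × 1.199 = 1.18 mmol/kg

CA = 1.18 mmol/kg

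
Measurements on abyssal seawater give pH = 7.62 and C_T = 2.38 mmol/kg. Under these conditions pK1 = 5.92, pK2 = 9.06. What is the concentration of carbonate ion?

α₂ = 1 / (1 + [H⁺]/K2 + [H⁺]²/(K1K2)) = 1 / (1 + 10^+1.44 + 10^-0.26)
   = 1 / (1 + 27.542 + 0.54954) = 1/29.092 = 0.03437
[CO3²⁻] = α₂ × DIC = 0.03437 × 2.38 = 0.0818 mmol/kg

[CO3²⁻] = 0.0818 mmol/kg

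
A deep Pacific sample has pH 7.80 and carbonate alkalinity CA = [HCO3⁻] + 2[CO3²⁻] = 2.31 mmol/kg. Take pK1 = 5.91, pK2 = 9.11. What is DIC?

DIC = 2.23 mmol/kg

CA = [HCO3⁻] + 2[CO3²⁻] = (α₁ + 2α₂)·DIC
At pH 7.80: [H⁺]/K1 = 10^-1.89 = 0.012882, K2/[H⁺] = 10^-1.31 = 0.048978
α₁ = 1/(1 + 0.012882 + 0.048978) = 1/1.0619 = 0.9417; α₂ = α₁·K2/[H⁺] = 0.04612
α₁ + 2α₂ = 1.0340
DIC = CA / (α₁ + 2α₂) = 2.31 / 1.0340 = 2.23 mmol/kg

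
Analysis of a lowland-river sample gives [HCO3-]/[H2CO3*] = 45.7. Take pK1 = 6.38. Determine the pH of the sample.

pH = 8.04

From K1 = [H⁺][HCO3-]/[H2CO3*]:  pH = pK1 + log₁₀([HCO3-]/[H2CO3*])
log₁₀(45.7) = +1.660
pH = 6.38 + (+1.660) = 8.04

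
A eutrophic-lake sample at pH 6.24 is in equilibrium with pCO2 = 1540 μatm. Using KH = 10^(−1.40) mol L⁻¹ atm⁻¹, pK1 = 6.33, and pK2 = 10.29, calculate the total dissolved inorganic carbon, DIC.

DIC = 0.111 mmol/L

[CO2*] = KH · pCO2 = 10^(−1.40) × 1540×10^-6 = 6.131×10^-5 mol/L
α₀ = 1/(1 + K1/[H⁺] + K1K2/[H⁺]²) = 1/(1 + 10^-0.09 + 10^-4.14) = 0.5516
DIC = [CO2*]/α₀ = 6.131×10^-5 / 0.5516 = 0.111 mmol/L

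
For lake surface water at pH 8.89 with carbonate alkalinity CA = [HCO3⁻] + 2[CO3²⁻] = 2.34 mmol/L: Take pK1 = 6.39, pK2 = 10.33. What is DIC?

DIC = 2.27 mmol/L

CA = [HCO3⁻] + 2[CO3²⁻] = (α₁ + 2α₂)·DIC
At pH 8.89: [H⁺]/K1 = 10^-2.50 = 0.0031623, K2/[H⁺] = 10^-1.44 = 0.036308
α₁ = 1/(1 + 0.0031623 + 0.036308) = 1/1.0395 = 0.9620; α₂ = α₁·K2/[H⁺] = 0.03493
α₁ + 2α₂ = 1.0319
DIC = CA / (α₁ + 2α₂) = 2.34 / 1.0319 = 2.27 mmol/L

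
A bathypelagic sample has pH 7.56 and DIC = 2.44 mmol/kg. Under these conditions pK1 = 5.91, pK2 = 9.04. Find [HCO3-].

[HCO3⁻] = 2.31 mmol/kg

α₁ = 1 / (1 + [H⁺]/K1 + K2/[H⁺]) = 1 / (1 + 10^-1.65 + 10^-1.48)
   = 1 / (1 + 0.022387 + 0.033113) = 1/1.0555 = 0.9474
[HCO3⁻] = α₁ × DIC = 0.9474 × 2.44 = 2.31 mmol/kg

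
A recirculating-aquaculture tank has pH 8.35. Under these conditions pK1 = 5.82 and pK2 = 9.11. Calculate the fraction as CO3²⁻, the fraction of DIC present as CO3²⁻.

α₂ = 0.148

α₂ = 1 / (1 + [H⁺]/K2 + [H⁺]²/(K1K2)) = 1 / (1 + 10^+0.76 + 10^-1.77)
   = 1 / (1 + 5.7544 + 0.016982) = 1/6.7714 = 0.1477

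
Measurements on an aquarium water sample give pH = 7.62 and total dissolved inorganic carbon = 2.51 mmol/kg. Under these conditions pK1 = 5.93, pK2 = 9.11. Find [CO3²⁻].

[CO3²⁻] = 0.0772 mmol/kg

α₂ = 1 / (1 + [H⁺]/K2 + [H⁺]²/(K1K2)) = 1 / (1 + 10^+1.49 + 10^-0.20)
   = 1 / (1 + 30.903 + 0.63096) = 1/32.534 = 0.03074
[CO3²⁻] = α₂ × DIC = 0.03074 × 2.51 = 0.0772 mmol/kg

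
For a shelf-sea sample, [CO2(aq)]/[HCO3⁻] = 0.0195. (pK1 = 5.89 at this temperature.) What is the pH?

pH = 7.60

From K1 = [H⁺][HCO3⁻]/[CO2(aq)]:  pH = pK1 − log₁₀([CO2(aq)]/[HCO3⁻])
log₁₀(0.0195) = -1.710
pH = 5.89 − (-1.710) = 7.60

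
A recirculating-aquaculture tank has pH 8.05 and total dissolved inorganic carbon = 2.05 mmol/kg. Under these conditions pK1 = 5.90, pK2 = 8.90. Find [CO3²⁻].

α₂ = 1 / (1 + [H⁺]/K2 + [H⁺]²/(K1K2)) = 1 / (1 + 10^+0.85 + 10^-1.30)
   = 1 / (1 + 7.0795 + 0.050119) = 1/8.1296 = 0.1230
[CO3²⁻] = α₂ × DIC = 0.1230 × 2.05 = 0.252 mmol/kg

[CO3²⁻] = 0.252 mmol/kg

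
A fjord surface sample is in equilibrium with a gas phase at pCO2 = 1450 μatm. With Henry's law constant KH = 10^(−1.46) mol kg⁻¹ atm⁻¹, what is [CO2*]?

KH = 10^(−1.46) = 3.467×10^-2 mol kg⁻¹ atm⁻¹
[CO2*] = KH · pCO2 = 3.467×10^-2 × 1450×10^-6 atm = 5.03×10^-5 mol/kg

[CO2*] = 50.3 μmol/kg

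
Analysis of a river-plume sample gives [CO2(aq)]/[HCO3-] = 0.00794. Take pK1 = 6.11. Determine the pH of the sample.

pH = 8.21

From K1 = [H⁺][HCO3-]/[CO2(aq)]:  pH = pK1 − log₁₀([CO2(aq)]/[HCO3-])
log₁₀(0.00794) = -2.100
pH = 6.11 − (-2.100) = 8.21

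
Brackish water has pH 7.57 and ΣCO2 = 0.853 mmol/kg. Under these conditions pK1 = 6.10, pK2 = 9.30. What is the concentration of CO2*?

[CO2*] = 0.0275 mmol/kg

α₀ = 1 / (1 + K1/[H⁺] + K1K2/[H⁺]²) = 1 / (1 + 10^+1.47 + 10^-0.26)
   = 1 / (1 + 29.512 + 0.54954) = 1/31.062 = 0.03219
[CO2*] = α₀ × DIC = 0.03219 × 0.853 = 0.0275 mmol/kg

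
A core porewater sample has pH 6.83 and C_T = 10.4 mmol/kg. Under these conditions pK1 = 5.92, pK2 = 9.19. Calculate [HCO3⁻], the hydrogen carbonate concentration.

α₁ = 1 / (1 + [H⁺]/K1 + K2/[H⁺]) = 1 / (1 + 10^-0.91 + 10^-2.36)
   = 1 / (1 + 0.12303 + 0.0043652) = 1/1.1274 = 0.8870
[HCO3⁻] = α₁ × DIC = 0.8870 × 10.4 = 9.22 mmol/kg

[HCO3⁻] = 9.22 mmol/kg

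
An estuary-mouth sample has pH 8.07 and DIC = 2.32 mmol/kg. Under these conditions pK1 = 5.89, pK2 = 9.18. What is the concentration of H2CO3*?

[CO2*] = 14.1 μmol/kg

α₀ = 1 / (1 + K1/[H⁺] + K1K2/[H⁺]²) = 1 / (1 + 10^+2.18 + 10^+1.07)
   = 1 / (1 + 151.36 + 11.749) = 1/164.11 = 0.006094
[CO2*] = α₀ × DIC = 0.006094 × 2.32 = 0.0141 mmol/kg = 14.1 μmol/kg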